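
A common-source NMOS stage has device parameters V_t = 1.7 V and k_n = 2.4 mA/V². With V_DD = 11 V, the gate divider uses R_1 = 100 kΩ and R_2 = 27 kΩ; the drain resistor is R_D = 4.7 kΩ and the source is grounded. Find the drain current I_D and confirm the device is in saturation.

I_D ≈ 0.49 mA

V_G = V_DD·R_2/(R_1+R_2) = 11×27/127 = 2.34 V. With the source grounded, V_GS = V_G = 2.34 V.
Assume saturation: I_D = (k_n/2)(V_GS − V_t)² = (2.4/2)×(2.34 − 1.7)² = 1.2×0.639² = 0.489 mA.
V_DS = V_DD − I_D·R_D = 11 − 0.489×4.7 = 8.7 V.
Saturation requires V_DS ≥ V_GS − V_t = 0.639 V; 8.7 ≥ 0.639 ✓.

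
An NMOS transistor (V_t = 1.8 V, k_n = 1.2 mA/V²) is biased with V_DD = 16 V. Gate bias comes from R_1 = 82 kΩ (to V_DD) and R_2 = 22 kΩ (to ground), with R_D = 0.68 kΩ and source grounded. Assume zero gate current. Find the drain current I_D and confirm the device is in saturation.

I_D ≈ 1.5 mA

V_G = V_DD·R_2/(R_1+R_2) = 16×22/104 = 3.38 V. With the source grounded, V_GS = V_G = 3.38 V.
Assume saturation: I_D = (k_n/2)(V_GS − V_t)² = (1.2/2)×(3.38 − 1.8)² = 0.6×1.58² = 1.51 mA.
V_DS = V_DD − I_D·R_D = 16 − 1.51×0.68 = 15 V.
Saturation requires V_DS ≥ V_GS − V_t = 1.58 V; 15 ≥ 1.58 ✓.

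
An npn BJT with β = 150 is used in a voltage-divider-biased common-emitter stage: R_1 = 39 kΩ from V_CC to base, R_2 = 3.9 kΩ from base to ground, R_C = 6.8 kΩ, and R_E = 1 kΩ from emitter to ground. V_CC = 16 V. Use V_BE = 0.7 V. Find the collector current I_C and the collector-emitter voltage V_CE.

I_C ≈ 0.73 mA, V_CE ≈ 10 V

Thevenize the base divider: V_Th = V_CC·R_2/(R_1+R_2) = 16×3.9/42.9 = 1.45 V, R_Th = R_1‖R_2 = 3.55 kΩ.
Base-emitter loop: V_Th = I_B·R_Th + V_BE + (β+1)I_B·R_E, so I_B = (1.45 − 0.7) / (3.55 + 151×1) = 0.00488 mA.
I_C = β·I_B = 150×0.00488 = 0.732 mA, and I_E = (β+1)I_B = 0.737 mA.
V_CE = V_CC − I_C·R_C − I_E·R_E = 16 − 0.732×6.8 − 0.737×1 = 10.3 V.
V_CE = 10.3 V > 0.2 V confirms active-region operation.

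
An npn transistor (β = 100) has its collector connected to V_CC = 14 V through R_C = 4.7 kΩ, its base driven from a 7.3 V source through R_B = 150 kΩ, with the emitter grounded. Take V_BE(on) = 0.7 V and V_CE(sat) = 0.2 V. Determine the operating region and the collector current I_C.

saturation; I_C ≈ 2.9 mA

Assume active: I_B = (7.3 − 0.7)/150 = 0.044 mA, giving I_C = β·I_B = 4.4 mA.
But then V_CE = 14 − 4.4×4.7 = -6.68 V < V_CE(sat) = 0.2 V — impossible in the active region.
So the transistor is saturated. With V_CE = 0.2 V, I_C = (V_CC − 0.2)/R_C = 13.8/4.7 = 2.94 mA.
Check: β·I_B = 4.4 mA > I_C = 2.94 mA, confirming saturation.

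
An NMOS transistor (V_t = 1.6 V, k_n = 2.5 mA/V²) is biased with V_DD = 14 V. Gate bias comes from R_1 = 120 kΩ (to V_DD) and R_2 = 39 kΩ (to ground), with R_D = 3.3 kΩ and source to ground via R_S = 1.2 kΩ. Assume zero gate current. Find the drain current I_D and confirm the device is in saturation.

I_D ≈ 0.84 mA

V_G = V_DD·R_2/(R_1+R_2) = 14×39/159 = 3.43 V.
Assume saturation: I_D = (k_n/2)(V_GS − V_t)² with V_GS = V_G − I_D·R_S = 3.43 − 1.2·I_D.
Substituting gives 1.8·I_D² − 6.5·I_D + 4.2 = 0, with roots I_D = 0.844 or 2.77 mA.
The root I_D = 2.77 mA gives V_GS = 0.112 V ≤ V_t, so take I_D = 0.844 mA.
Then V_GS = 2.42 V and V_DS = V_DD − I_D(R_D+R_S) = 14 − 0.844×4.5 = 10.2 V.
Saturation requires V_DS ≥ V_GS − V_t = 0.822 V; 10.2 ≥ 0.822 ✓.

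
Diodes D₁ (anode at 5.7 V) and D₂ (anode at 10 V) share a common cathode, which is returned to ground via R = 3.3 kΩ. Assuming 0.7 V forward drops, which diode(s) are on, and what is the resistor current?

Assume both conduct. Then node N would need to be at both 5.7−0.7 = 5 V and 10−0.7 = 9.3 V, which is impossible.
Assume only D₂ conducts: V_N = 10 − 0.7 = 9.3 V, so I_R = 9.3/3.3 = 2.82 mA.
Check D₁: its anode-to-cathode voltage is 5.7 − 9.3 = -3.6 V < 0.7 V, so it is off. The assumption is consistent.

Only D₂ conducts; I_R ≈ 2.8 mA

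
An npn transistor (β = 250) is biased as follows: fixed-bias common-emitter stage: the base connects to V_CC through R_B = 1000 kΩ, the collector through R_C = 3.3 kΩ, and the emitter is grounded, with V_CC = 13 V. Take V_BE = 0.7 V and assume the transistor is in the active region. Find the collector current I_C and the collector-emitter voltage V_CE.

I_C ≈ 3.1 mA, V_CE ≈ 2.9 V

Base loop: V_CC = I_B·R_B + V_BE, so I_B = (13 − 0.7)/1000 kΩ = 0.0123 mA.
In the active region I_C = β·I_B = 250 × 0.0123 = 3.08 mA.
Collector loop: V_CE = V_CC − I_C·R_C = 13 − 3.08×3.3 = 2.85 V.
Since V_CE = 2.85 V > V_CE(sat) ≈ 0.2 V, the transistor is in the active region as assumed.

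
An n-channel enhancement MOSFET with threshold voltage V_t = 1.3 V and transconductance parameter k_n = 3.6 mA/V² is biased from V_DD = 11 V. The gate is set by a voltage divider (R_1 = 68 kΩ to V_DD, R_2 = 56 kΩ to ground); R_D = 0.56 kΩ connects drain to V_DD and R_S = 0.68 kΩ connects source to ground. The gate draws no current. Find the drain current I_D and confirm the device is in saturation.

V_G = V_DD·R_2/(R_1+R_2) = 11×56/124 = 4.97 V.
Assume saturation: I_D = (k_n/2)(V_GS − V_t)² with V_GS = V_G − I_D·R_S = 4.97 − 0.68·I_D.
Substituting gives 0.832·I_D² − 9.98·I_D + 24.2 = 0, with roots I_D = 3.38 or 8.61 mA.
The root I_D = 8.61 mA gives V_GS = -0.887 V ≤ V_t, so take I_D = 3.38 mA.
Then V_GS = 2.67 V and V_DS = V_DD − I_D(R_D+R_S) = 11 − 3.38×1.24 = 6.81 V.
Saturation requires V_DS ≥ V_GS − V_t = 1.37 V; 6.81 ≥ 1.37 ✓.

I_D ≈ 3.4 mA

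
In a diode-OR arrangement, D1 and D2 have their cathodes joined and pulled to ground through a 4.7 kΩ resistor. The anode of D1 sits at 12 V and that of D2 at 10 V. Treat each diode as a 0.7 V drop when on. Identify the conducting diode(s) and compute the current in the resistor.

Only D1 conducts; I_R ≈ 2.4 mA

Assume both conduct. Then node N would need to be at both 12−0.7 = 11.3 V and 10−0.7 = 9.3 V, which is impossible.
Assume only D1 conducts: V_N = 12 − 0.7 = 11.3 V, so I_R = 11.3/4.7 = 2.4 mA.
Check D2: its anode-to-cathode voltage is 10 − 11.3 = -1.3 V < 0.7 V, so it is off. The assumption is consistent.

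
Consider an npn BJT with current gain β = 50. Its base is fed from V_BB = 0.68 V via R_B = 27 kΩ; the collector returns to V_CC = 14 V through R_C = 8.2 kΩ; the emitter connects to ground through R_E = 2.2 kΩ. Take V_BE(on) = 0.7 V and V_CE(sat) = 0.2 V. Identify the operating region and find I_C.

cutoff; I_C ≈ 0

V_BB = 0.68 V ≤ V_BE(on) = 0.7 V, so the base-emitter junction is not forward biased.
The transistor is in cutoff: I_B = I_C = 0.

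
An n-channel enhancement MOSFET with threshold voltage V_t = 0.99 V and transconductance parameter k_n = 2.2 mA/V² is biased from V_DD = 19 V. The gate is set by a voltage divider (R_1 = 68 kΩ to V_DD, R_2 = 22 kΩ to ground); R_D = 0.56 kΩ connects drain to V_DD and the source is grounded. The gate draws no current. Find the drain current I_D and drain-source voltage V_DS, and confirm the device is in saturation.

V_G = V_DD·R_2/(R_1+R_2) = 19×22/90 = 4.64 V. With the source grounded, V_GS = V_G = 4.64 V.
Assume saturation: I_D = (k_n/2)(V_GS − V_t)² = (2.2/2)×(4.64 − 0.99)² = 1.1×3.65² = 14.7 mA.
V_DS = V_DD − I_D·R_D = 19 − 14.7×0.56 = 10.8 V.
Saturation requires V_DS ≥ V_GS − V_t = 3.65 V; 10.8 ≥ 3.65 ✓.

I_D ≈ 15 mA, V_DS ≈ 11 V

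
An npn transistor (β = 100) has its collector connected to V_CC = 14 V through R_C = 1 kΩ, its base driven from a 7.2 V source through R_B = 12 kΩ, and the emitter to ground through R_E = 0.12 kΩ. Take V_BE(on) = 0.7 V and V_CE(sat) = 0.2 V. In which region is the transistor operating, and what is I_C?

saturation; I_C ≈ 12 mA

Assume active: I_B = (7.2 − 0.7)/(12 + 101×0.12) = 0.269 mA, I_C = β·I_B = 26.9 mA.
Then V_CE = 14 − 26.9×1 − 27.2×0.12 = -16.2 V < 0.2 V — the active assumption fails.
Re-solve with V_CE = 0.2 V. KCL at the emitter: V_E/R_E = (V_BB−0.7−V_E)/R_B + (V_CC−0.2−V_E)/R_C, giving V_E = 1.52 V.
I_C = (V_CC − 0.2 − V_E)/R_C = (13.8 − 1.52)/1 = 12.3 mA.
Check: I_B = (6.5 − 1.52)/12 = 0.415 mA, and β·I_B = 41.5 mA > I_C, confirming saturation.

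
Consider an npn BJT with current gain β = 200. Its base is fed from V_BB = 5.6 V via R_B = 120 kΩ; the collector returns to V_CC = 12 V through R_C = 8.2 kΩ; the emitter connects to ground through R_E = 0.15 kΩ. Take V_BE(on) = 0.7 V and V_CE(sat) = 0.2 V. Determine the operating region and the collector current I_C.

saturation; I_C ≈ 1.4 mA

Assume active: I_B = (5.6 − 0.7)/(120 + 201×0.15) = 0.0326 mA, I_C = β·I_B = 6.53 mA.
Then V_CE = 12 − 6.53×8.2 − 6.56×0.15 = -42.5 V < 0.2 V — the active assumption fails.
Re-solve with V_CE = 0.2 V. KCL at the emitter: V_E/R_E = (V_BB−0.7−V_E)/R_B + (V_CC−0.2−V_E)/R_C, giving V_E = 0.218 V.
I_C = (V_CC − 0.2 − V_E)/R_C = (11.8 − 0.218)/8.2 = 1.41 mA.
Check: I_B = (4.9 − 0.218)/120 = 0.039 mA, and β·I_B = 7.8 mA > I_C, confirming saturation.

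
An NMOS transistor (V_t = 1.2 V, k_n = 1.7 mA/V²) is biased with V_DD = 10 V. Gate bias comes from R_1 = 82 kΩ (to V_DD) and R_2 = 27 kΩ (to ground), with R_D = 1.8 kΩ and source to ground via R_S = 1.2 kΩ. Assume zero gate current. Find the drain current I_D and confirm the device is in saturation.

V_G = V_DD·R_2/(R_1+R_2) = 10×27/109 = 2.48 V.
Assume saturation: I_D = (k_n/2)(V_GS − V_t)² with V_GS = V_G − I_D·R_S = 2.48 − 1.2·I_D.
Substituting gives 1.22·I_D² − 3.61·I_D + 1.39 = 0, with roots I_D = 0.455 or 2.49 mA.
The root I_D = 2.49 mA gives V_GS = -0.512 V ≤ V_t, so take I_D = 0.455 mA.
Then V_GS = 1.93 V and V_DS = V_DD − I_D(R_D+R_S) = 10 − 0.455×3 = 8.64 V.
Saturation requires V_DS ≥ V_GS − V_t = 0.731 V; 8.64 ≥ 0.731 ✓.

I_D ≈ 0.45 mA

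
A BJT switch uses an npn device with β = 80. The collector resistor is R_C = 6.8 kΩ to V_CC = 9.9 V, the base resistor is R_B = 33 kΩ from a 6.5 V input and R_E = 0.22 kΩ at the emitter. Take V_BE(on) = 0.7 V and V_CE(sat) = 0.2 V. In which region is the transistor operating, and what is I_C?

saturation; I_C ≈ 1.4 mA

Assume active: I_B = (6.5 − 0.7)/(33 + 81×0.22) = 0.114 mA, I_C = β·I_B = 9.13 mA.
Then V_CE = 9.9 − 9.13×6.8 − 9.24×0.22 = -54.2 V < 0.2 V — the active assumption fails.
Re-solve with V_CE = 0.2 V. KCL at the emitter: V_E/R_E = (V_BB−0.7−V_E)/R_B + (V_CC−0.2−V_E)/R_C, giving V_E = 0.339 V.
I_C = (V_CC − 0.2 − V_E)/R_C = (9.7 − 0.339)/6.8 = 1.38 mA.
Check: I_B = (5.8 − 0.339)/33 = 0.165 mA, and β·I_B = 13.2 mA > I_C, confirming saturation.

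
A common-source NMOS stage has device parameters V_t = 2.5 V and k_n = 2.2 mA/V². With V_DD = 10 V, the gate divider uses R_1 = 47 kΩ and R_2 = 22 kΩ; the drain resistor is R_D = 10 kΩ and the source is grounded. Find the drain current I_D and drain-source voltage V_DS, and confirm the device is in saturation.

V_G = V_DD·R_2/(R_1+R_2) = 10×22/69 = 3.19 V. With the source grounded, V_GS = V_G = 3.19 V.
Assume saturation: I_D = (k_n/2)(V_GS − V_t)² = (2.2/2)×(3.19 − 2.5)² = 1.1×0.688² = 0.521 mA.
V_DS = V_DD − I_D·R_D = 10 − 0.521×10 = 4.79 V.
Saturation requires V_DS ≥ V_GS − V_t = 0.688 V; 4.79 ≥ 0.688 ✓.

I_D ≈ 0.52 mA, V_DS ≈ 4.8 V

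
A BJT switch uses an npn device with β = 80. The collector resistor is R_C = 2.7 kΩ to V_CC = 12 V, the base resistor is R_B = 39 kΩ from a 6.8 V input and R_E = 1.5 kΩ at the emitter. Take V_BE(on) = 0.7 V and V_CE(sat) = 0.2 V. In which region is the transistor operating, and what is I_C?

Assume active: I_B = (6.8 − 0.7)/(39 + 81×1.5) = 0.038 mA, I_C = β·I_B = 3.04 mA.
Then V_CE = 12 − 3.04×2.7 − 3.08×1.5 = -0.827 V < 0.2 V — the active assumption fails.
Re-solve with V_CE = 0.2 V. KCL at the emitter: V_E/R_E = (V_BB−0.7−V_E)/R_B + (V_CC−0.2−V_E)/R_C, giving V_E = 4.26 V.
I_C = (V_CC − 0.2 − V_E)/R_C = (11.8 − 4.26)/2.7 = 2.79 mA.
Check: I_B = (6.1 − 4.26)/39 = 0.0472 mA, and β·I_B = 3.77 mA > I_C, confirming saturation.

saturation; I_C ≈ 2.8 mA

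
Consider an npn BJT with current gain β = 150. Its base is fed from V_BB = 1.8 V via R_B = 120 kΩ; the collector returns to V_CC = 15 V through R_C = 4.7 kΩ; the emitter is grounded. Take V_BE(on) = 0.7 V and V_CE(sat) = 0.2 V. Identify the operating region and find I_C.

Assume active. Base-emitter loop: I_B = (V_BB − V_BE)/R_B = (1.8 − 0.7)/120 = 0.00917 mA.
I_C = β·I_B = 150×0.00917 = 1.38 mA.
V_CE = V_CC − I_C·R_C = 15 − 1.38×4.7 = 8.54 V > V_CE(sat), so the active-region assumption holds.

active; I_C ≈ 1.4 mA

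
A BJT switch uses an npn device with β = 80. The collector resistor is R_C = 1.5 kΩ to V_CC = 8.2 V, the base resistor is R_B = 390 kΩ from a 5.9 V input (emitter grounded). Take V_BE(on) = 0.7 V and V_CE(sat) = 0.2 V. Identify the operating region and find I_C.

Assume active. Base-emitter loop: I_B = (V_BB − V_BE)/R_B = (5.9 − 0.7)/390 = 0.0133 mA.
I_C = β·I_B = 80×0.0133 = 1.07 mA.
V_CE = V_CC − I_C·R_C = 8.2 − 1.07×1.5 = 6.6 V > V_CE(sat), so the active-region assumption holds.

active; I_C ≈ 1.1 mA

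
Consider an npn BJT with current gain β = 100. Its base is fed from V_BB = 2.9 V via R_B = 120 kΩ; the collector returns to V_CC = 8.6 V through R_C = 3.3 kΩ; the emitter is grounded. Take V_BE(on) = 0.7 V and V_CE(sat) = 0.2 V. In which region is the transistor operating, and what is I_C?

Assume active. Base-emitter loop: I_B = (V_BB − V_BE)/R_B = (2.9 − 0.7)/120 = 0.0183 mA.
I_C = β·I_B = 100×0.0183 = 1.83 mA.
V_CE = V_CC − I_C·R_C = 8.6 − 1.83×3.3 = 2.55 V > V_CE(sat), so the active-region assumption holds.

active; I_C ≈ 1.8 mA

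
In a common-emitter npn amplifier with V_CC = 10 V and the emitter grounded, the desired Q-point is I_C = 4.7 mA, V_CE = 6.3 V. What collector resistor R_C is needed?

R_C ≈ 0.79 kΩ

Collector loop: V_CC = I_C·R_C + V_CE.
R_C = (V_CC − V_CE)/I_C = (10 − 6.3)/4.7 = 0.787 kΩ.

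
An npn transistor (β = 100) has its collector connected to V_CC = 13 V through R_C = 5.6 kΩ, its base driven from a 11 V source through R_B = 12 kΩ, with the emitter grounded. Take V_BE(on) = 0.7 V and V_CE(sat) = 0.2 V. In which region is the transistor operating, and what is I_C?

saturation; I_C ≈ 2.3 mA

Assume active: I_B = (11 − 0.7)/12 = 0.858 mA, giving I_C = β·I_B = 85.8 mA.
But then V_CE = 13 − 85.8×5.6 = -468 V < V_CE(sat) = 0.2 V — impossible in the active region.
So the transistor is saturated. With V_CE = 0.2 V, I_C = (V_CC − 0.2)/R_C = 12.8/5.6 = 2.29 mA.
Check: β·I_B = 85.8 mA > I_C = 2.29 mA, confirming saturation.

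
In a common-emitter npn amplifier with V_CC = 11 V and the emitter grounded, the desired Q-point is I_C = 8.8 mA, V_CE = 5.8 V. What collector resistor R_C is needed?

Collector loop: V_CC = I_C·R_C + V_CE.
R_C = (V_CC − V_CE)/I_C = (11 − 5.8)/8.8 = 0.591 kΩ.

R_C ≈ 0.59 kΩ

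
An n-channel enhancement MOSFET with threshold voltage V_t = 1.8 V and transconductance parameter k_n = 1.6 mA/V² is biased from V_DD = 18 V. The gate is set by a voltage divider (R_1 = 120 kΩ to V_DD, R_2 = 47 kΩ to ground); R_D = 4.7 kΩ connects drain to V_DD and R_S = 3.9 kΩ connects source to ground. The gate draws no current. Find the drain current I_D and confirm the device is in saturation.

I_D ≈ 0.61 mA

V_G = V_DD·R_2/(R_1+R_2) = 18×47/167 = 5.07 V.
Assume saturation: I_D = (k_n/2)(V_GS − V_t)² with V_GS = V_G − I_D·R_S = 5.07 − 3.9·I_D.
Substituting gives 12.2·I_D² − 21.4·I_D + 8.53 = 0, with roots I_D = 0.613 or 1.14 mA.
The root I_D = 1.14 mA gives V_GS = 0.604 V ≤ V_t, so take I_D = 0.613 mA.
Then V_GS = 2.68 V and V_DS = V_DD − I_D(R_D+R_S) = 18 − 0.613×8.6 = 12.7 V.
Saturation requires V_DS ≥ V_GS − V_t = 0.875 V; 12.7 ≥ 0.875 ✓.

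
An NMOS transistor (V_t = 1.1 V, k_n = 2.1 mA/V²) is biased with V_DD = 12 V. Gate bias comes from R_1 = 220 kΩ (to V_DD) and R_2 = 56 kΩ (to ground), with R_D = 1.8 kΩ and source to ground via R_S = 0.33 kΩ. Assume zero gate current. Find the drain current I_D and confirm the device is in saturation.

I_D ≈ 1 mA

V_G = V_DD·R_2/(R_1+R_2) = 12×56/276 = 2.43 V.
Assume saturation: I_D = (k_n/2)(V_GS − V_t)² with V_GS = V_G − I_D·R_S = 2.43 − 0.33·I_D.
Substituting gives 0.114·I_D² − 1.93·I_D + 1.87 = 0, with roots I_D = 1.04 or 15.8 mA.
The root I_D = 15.8 mA gives V_GS = -2.78 V ≤ V_t, so take I_D = 1.04 mA.
Then V_GS = 2.09 V and V_DS = V_DD − I_D(R_D+R_S) = 12 − 1.04×2.13 = 9.79 V.
Saturation requires V_DS ≥ V_GS − V_t = 0.993 V; 9.79 ≥ 0.993 ✓.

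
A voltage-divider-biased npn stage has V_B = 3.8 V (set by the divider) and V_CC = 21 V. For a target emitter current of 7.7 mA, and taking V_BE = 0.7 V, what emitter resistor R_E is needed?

V_E = V_B − V_BE = 3.8 − 0.7 = 3.1 V.
R_E = V_E / I_E = 3.1 / 7.7 = 0.403 kΩ.

R_E ≈ 0.4 kΩ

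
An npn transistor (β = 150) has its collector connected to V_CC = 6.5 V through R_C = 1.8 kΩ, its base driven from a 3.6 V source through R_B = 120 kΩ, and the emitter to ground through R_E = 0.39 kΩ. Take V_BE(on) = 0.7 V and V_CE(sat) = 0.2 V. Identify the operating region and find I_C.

active; I_C ≈ 2.4 mA

Assume active. Base-emitter loop: I_B = (V_BB − V_BE)/(R_B + (β+1)R_E) = (3.6 − 0.7)/(120 + 151×0.39) = 0.0162 mA.
I_C = β·I_B = 150×0.0162 = 2.43 mA.
V_CE = V_CC − I_C·R_C − I_E·R_E = 6.5 − 2.43×1.8 − 2.45×0.39 = 1.17 V > V_CE(sat), so the active-region assumption holds.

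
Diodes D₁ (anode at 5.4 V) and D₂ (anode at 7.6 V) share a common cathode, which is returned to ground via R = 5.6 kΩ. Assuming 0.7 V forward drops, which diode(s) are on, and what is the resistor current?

Assume both conduct. Then node N would need to be at both 5.4−0.7 = 4.7 V and 7.6−0.7 = 6.9 V, which is impossible.
Assume only D₂ conducts: V_N = 7.6 − 0.7 = 6.9 V, so I_R = 6.9/5.6 = 1.23 mA.
Check D₁: its anode-to-cathode voltage is 5.4 − 6.9 = -1.5 V < 0.7 V, so it is off. The assumption is consistent.

Only D₂ conducts; I_R ≈ 1.2 mA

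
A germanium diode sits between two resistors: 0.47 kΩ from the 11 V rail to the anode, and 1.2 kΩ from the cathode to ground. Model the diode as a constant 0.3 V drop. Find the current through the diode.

I ≈ 6.4 mA

The two resistors are in series with the diode, so KVL gives 11 = I·0.47 + 0.3 + I·1.2.
I = (11 − 0.3) / (0.47 + 1.2) kΩ = 10.7 / 1.67 = 6.41 mA.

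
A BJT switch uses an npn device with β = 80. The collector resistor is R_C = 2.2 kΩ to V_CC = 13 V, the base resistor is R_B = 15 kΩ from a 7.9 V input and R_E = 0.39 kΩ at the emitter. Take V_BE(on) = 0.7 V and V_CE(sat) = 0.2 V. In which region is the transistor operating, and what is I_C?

saturation; I_C ≈ 4.9 mA

Assume active: I_B = (7.9 − 0.7)/(15 + 81×0.39) = 0.155 mA, I_C = β·I_B = 12.4 mA.
Then V_CE = 13 − 12.4×2.2 − 12.5×0.39 = -19.1 V < 0.2 V — the active assumption fails.
Re-solve with V_CE = 0.2 V. KCL at the emitter: V_E/R_E = (V_BB−0.7−V_E)/R_B + (V_CC−0.2−V_E)/R_C, giving V_E = 2.04 V.
I_C = (V_CC − 0.2 − V_E)/R_C = (12.8 − 2.04)/2.2 = 4.89 mA.
Check: I_B = (7.2 − 2.04)/15 = 0.344 mA, and β·I_B = 27.5 mA > I_C, confirming saturation.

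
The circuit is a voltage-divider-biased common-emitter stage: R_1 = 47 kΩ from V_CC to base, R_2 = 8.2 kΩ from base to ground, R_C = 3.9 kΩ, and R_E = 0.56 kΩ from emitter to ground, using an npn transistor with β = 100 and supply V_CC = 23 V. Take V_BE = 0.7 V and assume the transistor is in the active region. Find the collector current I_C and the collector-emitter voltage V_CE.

I_C ≈ 4.3 mA, V_CE ≈ 3.9 V

Thevenize the base divider: V_Th = V_CC·R_2/(R_1+R_2) = 23×8.2/55.2 = 3.42 V, R_Th = R_1‖R_2 = 6.98 kΩ.
Base-emitter loop: V_Th = I_B·R_Th + V_BE + (β+1)I_B·R_E, so I_B = (3.42 − 0.7) / (6.98 + 101×0.56) = 0.0428 mA.
I_C = β·I_B = 100×0.0428 = 4.28 mA, and I_E = (β+1)I_B = 4.32 mA.
V_CE = V_CC − I_C·R_C − I_E·R_E = 23 − 4.28×3.9 − 4.32×0.56 = 3.91 V.
V_CE = 3.91 V > 0.2 V confirms active-region operation.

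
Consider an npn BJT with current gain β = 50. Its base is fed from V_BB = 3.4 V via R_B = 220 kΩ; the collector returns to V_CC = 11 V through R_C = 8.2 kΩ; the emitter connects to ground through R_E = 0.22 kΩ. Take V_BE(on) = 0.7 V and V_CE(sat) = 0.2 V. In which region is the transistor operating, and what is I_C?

active; I_C ≈ 0.58 mA

Assume active. Base-emitter loop: I_B = (V_BB − V_BE)/(R_B + (β+1)R_E) = (3.4 − 0.7)/(220 + 51×0.22) = 0.0117 mA.
I_C = β·I_B = 50×0.0117 = 0.584 mA.
V_CE = V_CC − I_C·R_C − I_E·R_E = 11 − 0.584×8.2 − 0.596×0.22 = 6.08 V > V_CE(sat), so the active-region assumption holds.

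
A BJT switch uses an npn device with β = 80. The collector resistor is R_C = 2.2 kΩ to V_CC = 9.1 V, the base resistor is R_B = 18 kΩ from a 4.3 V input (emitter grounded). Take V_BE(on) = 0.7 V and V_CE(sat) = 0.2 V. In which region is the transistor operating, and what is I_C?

Assume active: I_B = (4.3 − 0.7)/18 = 0.2 mA, giving I_C = β·I_B = 16 mA.
But then V_CE = 9.1 − 16×2.2 = -26.1 V < V_CE(sat) = 0.2 V — impossible in the active region.
So the transistor is saturated. With V_CE = 0.2 V, I_C = (V_CC − 0.2)/R_C = 8.9/2.2 = 4.05 mA.
Check: β·I_B = 16 mA > I_C = 4.05 mA, confirming saturation.

saturation; I_C ≈ 4 mA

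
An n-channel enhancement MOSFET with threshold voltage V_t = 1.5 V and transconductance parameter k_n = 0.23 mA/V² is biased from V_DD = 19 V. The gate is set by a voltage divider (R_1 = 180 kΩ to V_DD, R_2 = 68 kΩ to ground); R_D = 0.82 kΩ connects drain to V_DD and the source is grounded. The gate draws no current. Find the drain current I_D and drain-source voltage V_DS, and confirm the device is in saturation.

I_D ≈ 1.6 mA, V_DS ≈ 18 V

V_G = V_DD·R_2/(R_1+R_2) = 19×68/248 = 5.21 V. With the source grounded, V_GS = V_G = 5.21 V.
Assume saturation: I_D = (k_n/2)(V_GS − V_t)² = (0.23/2)×(5.21 − 1.5)² = 0.115×3.71² = 1.58 mA.
V_DS = V_DD − I_D·R_D = 19 − 1.58×0.82 = 17.7 V.
Saturation requires V_DS ≥ V_GS − V_t = 3.71 V; 17.7 ≥ 3.71 ✓.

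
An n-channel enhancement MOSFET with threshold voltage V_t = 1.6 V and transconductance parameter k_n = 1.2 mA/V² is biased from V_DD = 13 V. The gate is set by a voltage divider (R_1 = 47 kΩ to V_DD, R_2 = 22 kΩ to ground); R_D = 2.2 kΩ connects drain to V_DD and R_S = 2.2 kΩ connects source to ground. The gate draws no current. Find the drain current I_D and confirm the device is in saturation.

V_G = V_DD·R_2/(R_1+R_2) = 13×22/69 = 4.14 V.
Assume saturation: I_D = (k_n/2)(V_GS − V_t)² with V_GS = V_G − I_D·R_S = 4.14 − 2.2·I_D.
Substituting gives 2.9·I_D² − 7.72·I_D + 3.89 = 0, with roots I_D = 0.675 or 1.98 mA.
The root I_D = 1.98 mA gives V_GS = -0.218 V ≤ V_t, so take I_D = 0.675 mA.
Then V_GS = 2.66 V and V_DS = V_DD − I_D(R_D+R_S) = 13 − 0.675×4.4 = 10 V.
Saturation requires V_DS ≥ V_GS − V_t = 1.06 V; 10 ≥ 1.06 ✓.

I_D ≈ 0.67 mA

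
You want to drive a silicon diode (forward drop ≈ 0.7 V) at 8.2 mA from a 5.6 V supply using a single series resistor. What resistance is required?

The resistor drops V_S − V_D = 5.6 − 0.7 = 4.9 V at 8.2 mA.
R = 4.9 V / 8.2 mA = 0.598 kΩ.

R ≈ 0.6 kΩ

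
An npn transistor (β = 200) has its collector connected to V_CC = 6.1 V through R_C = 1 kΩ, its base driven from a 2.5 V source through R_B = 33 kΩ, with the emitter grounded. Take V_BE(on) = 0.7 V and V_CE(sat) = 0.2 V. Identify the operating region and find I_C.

Assume active: I_B = (2.5 − 0.7)/33 = 0.0545 mA, giving I_C = β·I_B = 10.9 mA.
But then V_CE = 6.1 − 10.9×1 = -4.81 V < V_CE(sat) = 0.2 V — impossible in the active region.
So the transistor is saturated. With V_CE = 0.2 V, I_C = (V_CC − 0.2)/R_C = 5.9/1 = 5.9 mA.
Check: β·I_B = 10.9 mA > I_C = 5.9 mA, confirming saturation.

saturation; I_C ≈ 5.9 mA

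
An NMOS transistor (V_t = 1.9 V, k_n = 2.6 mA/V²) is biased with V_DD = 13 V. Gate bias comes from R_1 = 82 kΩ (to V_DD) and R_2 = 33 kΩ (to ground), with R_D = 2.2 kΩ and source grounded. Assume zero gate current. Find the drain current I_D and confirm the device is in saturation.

I_D ≈ 4.4 mA

V_G = V_DD·R_2/(R_1+R_2) = 13×33/115 = 3.73 V. With the source grounded, V_GS = V_G = 3.73 V.
Assume saturation: I_D = (k_n/2)(V_GS − V_t)² = (2.6/2)×(3.73 − 1.9)² = 1.3×1.83² = 4.36 mA.
V_DS = V_DD − I_D·R_D = 13 − 4.36×2.2 = 3.42 V.
Saturation requires V_DS ≥ V_GS − V_t = 1.83 V; 3.42 ≥ 1.83 ✓.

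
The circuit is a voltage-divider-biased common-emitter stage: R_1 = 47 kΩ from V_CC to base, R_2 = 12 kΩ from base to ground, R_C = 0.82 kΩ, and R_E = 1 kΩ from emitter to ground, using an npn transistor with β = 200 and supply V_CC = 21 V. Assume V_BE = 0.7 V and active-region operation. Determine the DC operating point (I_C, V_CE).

Thevenize the base divider: V_Th = V_CC·R_2/(R_1+R_2) = 21×12/59 = 4.27 V, R_Th = R_1‖R_2 = 9.56 kΩ.
Base-emitter loop: V_Th = I_B·R_Th + V_BE + (β+1)I_B·R_E, so I_B = (4.27 − 0.7) / (9.56 + 201×1) = 0.017 mA.
I_C = β·I_B = 200×0.017 = 3.39 mA, and I_E = (β+1)I_B = 3.41 mA.
V_CE = V_CC − I_C·R_C − I_E·R_E = 21 − 3.39×0.82 − 3.41×1 = 14.8 V.
V_CE = 14.8 V > 0.2 V confirms active-region operation.

I_C ≈ 3.4 mA, V_CE ≈ 15 V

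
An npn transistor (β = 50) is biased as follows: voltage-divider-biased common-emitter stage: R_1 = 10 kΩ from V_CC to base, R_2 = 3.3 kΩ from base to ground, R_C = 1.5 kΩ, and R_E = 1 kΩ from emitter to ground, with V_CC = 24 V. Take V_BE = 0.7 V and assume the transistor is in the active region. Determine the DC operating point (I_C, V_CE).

I_C ≈ 4.9 mA, V_CE ≈ 12 V

Thevenize the base divider: V_Th = V_CC·R_2/(R_1+R_2) = 24×3.3/13.3 = 5.95 V, R_Th = R_1‖R_2 = 2.48 kΩ.
Base-emitter loop: V_Th = I_B·R_Th + V_BE + (β+1)I_B·R_E, so I_B = (5.95 − 0.7) / (2.48 + 51×1) = 0.0983 mA.
I_C = β·I_B = 50×0.0983 = 4.91 mA, and I_E = (β+1)I_B = 5.01 mA.
V_CE = V_CC − I_C·R_C − I_E·R_E = 24 − 4.91×1.5 − 5.01×1 = 11.6 V.
V_CE = 11.6 V > 0.2 V confirms active-region operation.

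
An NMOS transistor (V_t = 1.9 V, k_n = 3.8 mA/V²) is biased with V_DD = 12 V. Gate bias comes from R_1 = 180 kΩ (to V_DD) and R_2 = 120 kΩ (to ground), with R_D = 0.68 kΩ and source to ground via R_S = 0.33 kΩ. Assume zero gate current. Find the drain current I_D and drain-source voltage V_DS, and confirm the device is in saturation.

V_G = V_DD·R_2/(R_1+R_2) = 12×120/300 = 4.8 V.
Assume saturation: I_D = (k_n/2)(V_GS − V_t)² with V_GS = V_G − I_D·R_S = 4.8 − 0.33·I_D.
Substituting gives 0.207·I_D² − 4.64·I_D + 16 = 0, with roots I_D = 4.25 or 18.2 mA.
The root I_D = 18.2 mA gives V_GS = -1.19 V ≤ V_t, so take I_D = 4.25 mA.
Then V_GS = 3.4 V and V_DS = V_DD − I_D(R_D+R_S) = 12 − 4.25×1.01 = 7.7 V.
Saturation requires V_DS ≥ V_GS − V_t = 1.5 V; 7.7 ≥ 1.5 ✓.

I_D ≈ 4.3 mA, V_DS ≈ 7.7 V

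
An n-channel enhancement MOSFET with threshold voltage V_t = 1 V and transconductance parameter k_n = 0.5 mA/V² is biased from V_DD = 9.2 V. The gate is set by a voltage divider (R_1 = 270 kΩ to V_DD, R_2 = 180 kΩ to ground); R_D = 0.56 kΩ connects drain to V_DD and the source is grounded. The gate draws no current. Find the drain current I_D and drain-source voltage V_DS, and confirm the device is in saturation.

I_D ≈ 1.8 mA, V_DS ≈ 8.2 V

V_G = V_DD·R_2/(R_1+R_2) = 9.2×180/450 = 3.68 V. With the source grounded, V_GS = V_G = 3.68 V.
Assume saturation: I_D = (k_n/2)(V_GS − V_t)² = (0.5/2)×(3.68 − 1)² = 0.25×2.68² = 1.8 mA.
V_DS = V_DD − I_D·R_D = 9.2 − 1.8×0.56 = 8.19 V.
Saturation requires V_DS ≥ V_GS − V_t = 2.68 V; 8.19 ≥ 2.68 ✓.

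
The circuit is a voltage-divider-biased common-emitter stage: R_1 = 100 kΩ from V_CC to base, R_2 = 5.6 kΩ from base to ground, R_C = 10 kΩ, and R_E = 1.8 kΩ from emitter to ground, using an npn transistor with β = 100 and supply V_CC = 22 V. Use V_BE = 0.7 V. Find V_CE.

V_CE ≈ 19 V

Thevenize the base divider: V_Th = V_CC·R_2/(R_1+R_2) = 22×5.6/106 = 1.17 V, R_Th = R_1‖R_2 = 5.3 kΩ.
Base-emitter loop: V_Th = I_B·R_Th + V_BE + (β+1)I_B·R_E, so I_B = (1.17 − 0.7) / (5.3 + 101×1.8) = 0.00249 mA.
I_C = β·I_B = 100×0.00249 = 0.249 mA, and I_E = (β+1)I_B = 0.252 mA.
V_CE = V_CC − I_C·R_C − I_E·R_E = 22 − 0.249×10 − 0.252×1.8 = 19.1 V.
V_CE = 19.1 V > 0.2 V confirms active-region operation.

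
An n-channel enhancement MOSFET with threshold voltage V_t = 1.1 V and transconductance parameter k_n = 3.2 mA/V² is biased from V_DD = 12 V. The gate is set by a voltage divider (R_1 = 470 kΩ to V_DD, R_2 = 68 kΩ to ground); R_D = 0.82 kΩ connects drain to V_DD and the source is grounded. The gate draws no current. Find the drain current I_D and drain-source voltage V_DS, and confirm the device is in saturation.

V_G = V_DD·R_2/(R_1+R_2) = 12×68/538 = 1.52 V. With the source grounded, V_GS = V_G = 1.52 V.
Assume saturation: I_D = (k_n/2)(V_GS − V_t)² = (3.2/2)×(1.52 − 1.1)² = 1.6×0.417² = 0.278 mA.
V_DS = V_DD − I_D·R_D = 12 − 0.278×0.82 = 11.8 V.
Saturation requires V_DS ≥ V_GS − V_t = 0.417 V; 11.8 ≥ 0.417 ✓.

I_D ≈ 0.28 mA, V_DS ≈ 12 V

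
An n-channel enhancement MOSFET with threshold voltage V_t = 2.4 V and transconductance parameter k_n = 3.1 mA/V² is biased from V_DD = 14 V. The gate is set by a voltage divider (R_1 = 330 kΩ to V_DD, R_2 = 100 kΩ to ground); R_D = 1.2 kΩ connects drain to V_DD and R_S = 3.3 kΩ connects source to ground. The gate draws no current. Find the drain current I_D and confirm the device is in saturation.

V_G = V_DD·R_2/(R_1+R_2) = 14×100/430 = 3.26 V.
Assume saturation: I_D = (k_n/2)(V_GS − V_t)² with V_GS = V_G − I_D·R_S = 3.26 − 3.3·I_D.
Substituting gives 16.9·I_D² − 9.75·I_D + 1.14 = 0, with roots I_D = 0.162 or 0.416 mA.
The root I_D = 0.416 mA gives V_GS = 1.88 V ≤ V_t, so take I_D = 0.162 mA.
Then V_GS = 2.72 V and V_DS = V_DD − I_D(R_D+R_S) = 14 − 0.162×4.5 = 13.3 V.
Saturation requires V_DS ≥ V_GS − V_t = 0.323 V; 13.3 ≥ 0.323 ✓.

I_D ≈ 0.16 mA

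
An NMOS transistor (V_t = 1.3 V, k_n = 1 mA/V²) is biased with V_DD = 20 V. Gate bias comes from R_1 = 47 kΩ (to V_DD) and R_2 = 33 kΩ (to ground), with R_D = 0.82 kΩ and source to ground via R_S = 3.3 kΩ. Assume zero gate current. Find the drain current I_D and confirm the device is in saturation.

V_G = V_DD·R_2/(R_1+R_2) = 20×33/80 = 8.25 V.
Assume saturation: I_D = (k_n/2)(V_GS − V_t)² with V_GS = V_G − I_D·R_S = 8.25 − 3.3·I_D.
Substituting gives 5.44·I_D² − 23.9·I_D + 24.2 = 0, with roots I_D = 1.57 or 2.83 mA.
The root I_D = 2.83 mA gives V_GS = -1.08 V ≤ V_t, so take I_D = 1.57 mA.
Then V_GS = 3.07 V and V_DS = V_DD − I_D(R_D+R_S) = 20 − 1.57×4.12 = 13.5 V.
Saturation requires V_DS ≥ V_GS − V_t = 1.77 V; 13.5 ≥ 1.77 ✓.

I_D ≈ 1.6 mA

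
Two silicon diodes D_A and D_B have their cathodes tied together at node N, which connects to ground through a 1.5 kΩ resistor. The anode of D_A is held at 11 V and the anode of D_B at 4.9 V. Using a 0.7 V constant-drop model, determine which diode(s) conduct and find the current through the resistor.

Assume both conduct. Then node N would need to be at both 11−0.7 = 10.3 V and 4.9−0.7 = 4.2 V, which is impossible.
Assume only D_A conducts: V_N = 11 − 0.7 = 10.3 V, so I_R = 10.3/1.5 = 6.87 mA.
Check D_B: its anode-to-cathode voltage is 4.9 − 10.3 = -5.4 V < 0.7 V, so it is off. The assumption is consistent.

Only D_A conducts; I_R ≈ 6.9 mA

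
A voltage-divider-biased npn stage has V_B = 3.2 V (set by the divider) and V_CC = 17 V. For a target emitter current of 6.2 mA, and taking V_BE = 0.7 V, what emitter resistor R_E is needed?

V_E = V_B − V_BE = 3.2 − 0.7 = 2.5 V.
R_E = V_E / I_E = 2.5 / 6.2 = 0.403 kΩ.

R_E ≈ 0.4 kΩ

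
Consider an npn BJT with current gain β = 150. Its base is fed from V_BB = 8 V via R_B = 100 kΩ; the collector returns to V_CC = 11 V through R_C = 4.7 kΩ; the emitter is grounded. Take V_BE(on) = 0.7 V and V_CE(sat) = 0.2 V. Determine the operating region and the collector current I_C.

Assume active: I_B = (8 − 0.7)/100 = 0.073 mA, giving I_C = β·I_B = 10.9 mA.
But then V_CE = 11 − 10.9×4.7 = -40.5 V < V_CE(sat) = 0.2 V — impossible in the active region.
So the transistor is saturated. With V_CE = 0.2 V, I_C = (V_CC − 0.2)/R_C = 10.8/4.7 = 2.3 mA.
Check: β·I_B = 10.9 mA > I_C = 2.3 mA, confirming saturation.

saturation; I_C ≈ 2.3 mA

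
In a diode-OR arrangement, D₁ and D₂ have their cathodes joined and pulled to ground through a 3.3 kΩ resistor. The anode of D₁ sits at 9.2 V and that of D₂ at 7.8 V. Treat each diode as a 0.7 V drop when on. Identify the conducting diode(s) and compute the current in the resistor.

Only D₁ conducts; I_R ≈ 2.6 mA

Assume both conduct. Then node N would need to be at both 9.2−0.7 = 8.5 V and 7.8−0.7 = 7.1 V, which is impossible.
Assume only D₁ conducts: V_N = 9.2 − 0.7 = 8.5 V, so I_R = 8.5/3.3 = 2.58 mA.
Check D₂: its anode-to-cathode voltage is 7.8 − 8.5 = -0.7 V < 0.7 V, so it is off. The assumption is consistent.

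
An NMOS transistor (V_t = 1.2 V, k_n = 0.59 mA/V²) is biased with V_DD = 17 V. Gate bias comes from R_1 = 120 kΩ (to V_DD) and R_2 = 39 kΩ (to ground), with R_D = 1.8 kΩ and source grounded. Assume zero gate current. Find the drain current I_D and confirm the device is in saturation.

V_G = V_DD·R_2/(R_1+R_2) = 17×39/159 = 4.17 V. With the source grounded, V_GS = V_G = 4.17 V.
Assume saturation: I_D = (k_n/2)(V_GS − V_t)² = (0.59/2)×(4.17 − 1.2)² = 0.295×2.97² = 2.6 mA.
V_DS = V_DD − I_D·R_D = 17 − 2.6×1.8 = 12.3 V.
Saturation requires V_DS ≥ V_GS − V_t = 2.97 V; 12.3 ≥ 2.97 ✓.

I_D ≈ 2.6 mA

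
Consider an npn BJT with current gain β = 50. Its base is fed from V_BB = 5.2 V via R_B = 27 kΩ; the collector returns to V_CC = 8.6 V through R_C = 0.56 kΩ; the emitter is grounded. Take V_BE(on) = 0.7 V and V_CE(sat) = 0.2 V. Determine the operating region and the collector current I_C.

active; I_C ≈ 8.3 mA

Assume active. Base-emitter loop: I_B = (V_BB − V_BE)/R_B = (5.2 − 0.7)/27 = 0.167 mA.
I_C = β·I_B = 50×0.167 = 8.33 mA.
V_CE = V_CC − I_C·R_C = 8.6 − 8.33×0.56 = 3.93 V > V_CE(sat), so the active-region assumption holds.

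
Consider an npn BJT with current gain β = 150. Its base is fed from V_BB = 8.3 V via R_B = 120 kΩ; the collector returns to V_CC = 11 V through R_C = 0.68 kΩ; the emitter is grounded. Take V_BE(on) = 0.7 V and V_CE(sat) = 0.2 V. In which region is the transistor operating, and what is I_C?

Assume active. Base-emitter loop: I_B = (V_BB − V_BE)/R_B = (8.3 − 0.7)/120 = 0.0633 mA.
I_C = β·I_B = 150×0.0633 = 9.5 mA.
V_CE = V_CC − I_C·R_C = 11 − 9.5×0.68 = 4.54 V > V_CE(sat), so the active-region assumption holds.

active; I_C ≈ 9.5 mA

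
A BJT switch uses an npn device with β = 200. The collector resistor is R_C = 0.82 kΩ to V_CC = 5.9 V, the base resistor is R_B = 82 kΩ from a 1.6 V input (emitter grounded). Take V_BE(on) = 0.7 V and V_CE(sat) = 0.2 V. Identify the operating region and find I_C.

active; I_C ≈ 2.2 mA

Assume active. Base-emitter loop: I_B = (V_BB − V_BE)/R_B = (1.6 − 0.7)/82 = 0.011 mA.
I_C = β·I_B = 200×0.011 = 2.2 mA.
V_CE = V_CC − I_C·R_C = 5.9 − 2.2×0.82 = 4.1 V > V_CE(sat), so the active-region assumption holds.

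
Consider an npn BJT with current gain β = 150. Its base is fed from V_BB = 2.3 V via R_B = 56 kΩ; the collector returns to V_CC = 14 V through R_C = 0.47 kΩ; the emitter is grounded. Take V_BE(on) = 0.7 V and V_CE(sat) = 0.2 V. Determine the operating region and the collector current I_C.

active; I_C ≈ 4.3 mA

Assume active. Base-emitter loop: I_B = (V_BB − V_BE)/R_B = (2.3 − 0.7)/56 = 0.0286 mA.
I_C = β·I_B = 150×0.0286 = 4.29 mA.
V_CE = V_CC − I_C·R_C = 14 − 4.29×0.47 = 12 V > V_CE(sat), so the active-region assumption holds.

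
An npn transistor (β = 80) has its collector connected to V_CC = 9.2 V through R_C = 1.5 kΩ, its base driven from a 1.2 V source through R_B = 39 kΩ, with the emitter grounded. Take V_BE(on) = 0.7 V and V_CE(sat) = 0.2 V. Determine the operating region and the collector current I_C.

Assume active. Base-emitter loop: I_B = (V_BB − V_BE)/R_B = (1.2 − 0.7)/39 = 0.0128 mA.
I_C = β·I_B = 80×0.0128 = 1.03 mA.
V_CE = V_CC − I_C·R_C = 9.2 − 1.03×1.5 = 7.66 V > V_CE(sat), so the active-region assumption holds.

active; I_C ≈ 1 mA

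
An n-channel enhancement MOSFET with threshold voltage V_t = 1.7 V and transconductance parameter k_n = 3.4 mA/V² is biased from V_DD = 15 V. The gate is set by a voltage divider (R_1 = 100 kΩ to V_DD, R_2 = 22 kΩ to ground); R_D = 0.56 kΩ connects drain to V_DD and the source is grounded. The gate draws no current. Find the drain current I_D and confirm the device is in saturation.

I_D ≈ 1.7 mA

V_G = V_DD·R_2/(R_1+R_2) = 15×22/122 = 2.7 V. With the source grounded, V_GS = V_G = 2.7 V.
Assume saturation: I_D = (k_n/2)(V_GS − V_t)² = (3.4/2)×(2.7 − 1.7)² = 1.7×1² = 1.72 mA.
V_DS = V_DD − I_D·R_D = 15 − 1.72×0.56 = 14 V.
Saturation requires V_DS ≥ V_GS − V_t = 1 V; 14 ≥ 1 ✓.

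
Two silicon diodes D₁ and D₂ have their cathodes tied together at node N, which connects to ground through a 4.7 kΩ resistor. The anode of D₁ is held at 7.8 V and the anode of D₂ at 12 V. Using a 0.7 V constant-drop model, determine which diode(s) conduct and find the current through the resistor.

Assume both conduct. Then node N would need to be at both 7.8−0.7 = 7.1 V and 12−0.7 = 11.3 V, which is impossible.
Assume only D₂ conducts: V_N = 12 − 0.7 = 11.3 V, so I_R = 11.3/4.7 = 2.4 mA.
Check D₁: its anode-to-cathode voltage is 7.8 − 11.3 = -3.5 V < 0.7 V, so it is off. The assumption is consistent.

Only D₂ conducts; I_R ≈ 2.4 mA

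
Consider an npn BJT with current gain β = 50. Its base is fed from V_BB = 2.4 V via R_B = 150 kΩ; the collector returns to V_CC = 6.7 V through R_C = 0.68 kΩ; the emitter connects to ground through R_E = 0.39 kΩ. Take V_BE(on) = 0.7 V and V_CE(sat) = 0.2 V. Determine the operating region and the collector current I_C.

active; I_C ≈ 0.5 mA

Assume active. Base-emitter loop: I_B = (V_BB − V_BE)/(R_B + (β+1)R_E) = (2.4 − 0.7)/(150 + 51×0.39) = 0.01 mA.
I_C = β·I_B = 50×0.01 = 0.5 mA.
V_CE = V_CC − I_C·R_C − I_E·R_E = 6.7 − 0.5×0.68 − 0.51×0.39 = 6.16 V > V_CE(sat), so the active-region assumption holds.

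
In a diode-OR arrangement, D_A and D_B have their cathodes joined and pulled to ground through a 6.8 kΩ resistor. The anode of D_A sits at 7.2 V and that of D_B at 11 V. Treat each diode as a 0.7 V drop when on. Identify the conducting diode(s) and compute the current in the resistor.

Only D_B conducts; I_R ≈ 1.5 mA

Assume both conduct. Then node N would need to be at both 7.2−0.7 = 6.5 V and 11−0.7 = 10.3 V, which is impossible.
Assume only D_B conducts: V_N = 11 − 0.7 = 10.3 V, so I_R = 10.3/6.8 = 1.51 mA.
Check D_A: its anode-to-cathode voltage is 7.2 − 10.3 = -3.1 V < 0.7 V, so it is off. The assumption is consistent.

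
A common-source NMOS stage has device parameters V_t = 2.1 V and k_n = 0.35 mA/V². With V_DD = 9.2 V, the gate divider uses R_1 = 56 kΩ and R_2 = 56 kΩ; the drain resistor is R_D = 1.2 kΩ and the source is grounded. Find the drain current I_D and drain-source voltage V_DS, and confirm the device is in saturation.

V_G = V_DD·R_2/(R_1+R_2) = 9.2×56/112 = 4.6 V. With the source grounded, V_GS = V_G = 4.6 V.
Assume saturation: I_D = (k_n/2)(V_GS − V_t)² = (0.35/2)×(4.6 − 2.1)² = 0.175×2.5² = 1.09 mA.
V_DS = V_DD − I_D·R_D = 9.2 − 1.09×1.2 = 7.89 V.
Saturation requires V_DS ≥ V_GS − V_t = 2.5 V; 7.89 ≥ 2.5 ✓.

I_D ≈ 1.1 mA, V_DS ≈ 7.9 V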